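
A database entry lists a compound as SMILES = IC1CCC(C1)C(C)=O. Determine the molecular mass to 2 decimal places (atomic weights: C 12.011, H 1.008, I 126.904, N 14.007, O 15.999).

238.07 g/mol

First, the molecular formula is C7H11IO (counting implicit H from valence).
  C: 7 × 12.011 = 84.077
  H: 11 × 1.008 = 11.088
  I: 1 × 126.904 = 126.904
  O: 1 × 15.999 = 15.999
Sum: 7×12.011 + 11×1.008 + 1×126.904 + 1×15.999 = 238.068 → 238.07 g/mol.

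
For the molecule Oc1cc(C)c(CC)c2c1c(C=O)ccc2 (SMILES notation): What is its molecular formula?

Walk through each heavy atom and fill implicit hydrogens from standard valence (C 4, N 3, O 2, S 2, halogen 1); for lowercase aromatic atoms, an aromatic c carries 1 H when it has two neighbours and 0 H with three, and aromatic n carries 0 H:
  atom 1: O, bond orders sum to 1 (valence 2) → 1 H
  atom 2: aromatic c, 3 neighbours → 0 H
  atom 3: aromatic c, 2 neighbours → 1 H
  atom 4: aromatic c, 3 neighbours → 0 H
  atom 5: C, bond orders sum to 1 (valence 4) → 3 H
  atom 6: aromatic c, 3 neighbours → 0 H
  atom 7: C, bond orders sum to 2 (valence 4) → 2 H
  atom 8: C, bond orders sum to 1 (valence 4) → 3 H
  atom 9: aromatic c, 3 neighbours → 0 H
  atom 10: aromatic c, 3 neighbours → 0 H
  atom 11: aromatic c, 3 neighbours → 0 H
  atom 12: C, bond orders sum to 3 (valence 4) → 1 H
  atom 13: O, bond orders sum to 2 (valence 2) → 0 H
  atom 14: aromatic c, 2 neighbours → 1 H
  atom 15: aromatic c, 2 neighbours → 1 H
  atom 16: aromatic c, 2 neighbours → 1 H
Totals → C:14, H:14, O:2.

C14H14O2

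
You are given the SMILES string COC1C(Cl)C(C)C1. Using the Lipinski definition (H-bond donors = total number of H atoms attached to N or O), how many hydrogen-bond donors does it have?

Donors: find every N or O and count the H atoms it carries.
  atom 2 (O): bond orders sum to 2 → 0 H
Lipinski HBD = 0.

0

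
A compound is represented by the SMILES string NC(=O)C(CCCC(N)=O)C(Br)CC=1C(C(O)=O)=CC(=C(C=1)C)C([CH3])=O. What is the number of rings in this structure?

In SMILES, each pair of matching ring-closure digits denotes one ring-closing bond; the number of such bonds equals the number of independent rings.
Ring-closure bonds here: 1.

1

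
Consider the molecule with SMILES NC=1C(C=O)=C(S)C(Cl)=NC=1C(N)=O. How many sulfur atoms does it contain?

Scan the SMILES for S atoms (remember two-letter symbols like Cl and Br are single atoms).
Sulfur count: 1.

1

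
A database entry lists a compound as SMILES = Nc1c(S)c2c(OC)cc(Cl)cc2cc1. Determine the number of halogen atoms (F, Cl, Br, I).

1

Halogen atoms appear at heavy-atom position 11 (1×Cl).
Other groups present: 1 ether, 1 primary amine, 1 thiol.
Halogen count: 1.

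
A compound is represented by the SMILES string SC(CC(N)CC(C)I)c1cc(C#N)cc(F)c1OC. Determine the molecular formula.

Walk through each heavy atom and fill implicit hydrogens from standard valence (C 4, N 3, O 2, S 2, halogen 1); for lowercase aromatic atoms, an aromatic c carries 1 H when it has two neighbours and 0 H with three, and aromatic n carries 0 H:
  atom 1: S, bond orders sum to 1 (valence 2) → 1 H
  atom 2: C, bond orders sum to 3 (valence 4) → 1 H
  atom 3: C, bond orders sum to 2 (valence 4) → 2 H
  atom 4: C, bond orders sum to 3 (valence 4) → 1 H
  atom 5: N, bond orders sum to 1 (valence 3) → 2 H
  atom 6: C, bond orders sum to 2 (valence 4) → 2 H
  atom 7: C, bond orders sum to 3 (valence 4) → 1 H
  atom 8: C, bond orders sum to 1 (valence 4) → 3 H
  atom 9: I (halogen, monovalent) → 0 H
  atom 10: aromatic c, 3 neighbours → 0 H
  atom 11: aromatic c, 2 neighbours → 1 H
  atom 12: aromatic c, 3 neighbours → 0 H
  atom 13: C, bond orders sum to 4 (valence 4) → 0 H
  atom 14: N, bond orders sum to 3 (valence 3) → 0 H
  atom 15: aromatic c, 2 neighbours → 1 H
  atom 16: aromatic c, 3 neighbours → 0 H
  atom 17: F (halogen, monovalent) → 0 H
  atom 18: aromatic c, 3 neighbours → 0 H
  atom 19: O, bond orders sum to 2 (valence 2) → 0 H
  atom 20: C, bond orders sum to 1 (valence 4) → 3 H
Totals → C:14, H:18, F:1, I:1, N:2, O:1, S:1.

C14H18FIN2OS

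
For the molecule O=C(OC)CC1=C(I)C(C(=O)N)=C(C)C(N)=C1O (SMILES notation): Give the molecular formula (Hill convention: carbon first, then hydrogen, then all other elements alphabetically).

C11H13IN2O4

Walk through each heavy atom and fill implicit hydrogens from standard valence (C 4, N 3, O 2, S 2, halogen 1):
  atom 1: O, bond orders sum to 2 (valence 2) → 0 H
  atom 2: C, bond orders sum to 4 (valence 4) → 0 H
  atom 3: O, bond orders sum to 2 (valence 2) → 0 H
  atom 4: C, bond orders sum to 1 (valence 4) → 3 H
  atom 5: C, bond orders sum to 2 (valence 4) → 2 H
  atom 6: C, bond orders sum to 4 (valence 4) → 0 H
  atom 7: C, bond orders sum to 4 (valence 4) → 0 H
  atom 8: I (halogen, monovalent) → 0 H
  atom 9: C, bond orders sum to 4 (valence 4) → 0 H
  atom 10: C, bond orders sum to 4 (valence 4) → 0 H
  atom 11: O, bond orders sum to 2 (valence 2) → 0 H
  atom 12: N, bond orders sum to 1 (valence 3) → 2 H
  atom 13: C, bond orders sum to 4 (valence 4) → 0 H
  atom 14: C, bond orders sum to 1 (valence 4) → 3 H
  atom 15: C, bond orders sum to 4 (valence 4) → 0 H
  atom 16: N, bond orders sum to 1 (valence 3) → 2 H
  atom 17: C, bond orders sum to 4 (valence 4) → 0 H
  atom 18: O, bond orders sum to 1 (valence 2) → 1 H
Totals → C:11, H:13, I:1, N:2, O:4.
In Hill order: C11H13IN2O4.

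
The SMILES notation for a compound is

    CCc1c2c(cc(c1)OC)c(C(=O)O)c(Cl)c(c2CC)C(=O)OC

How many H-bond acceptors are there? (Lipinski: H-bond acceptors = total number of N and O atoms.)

N atoms: 0; O atoms: 5.
Lipinski HBA = 0 + 5 = 5.

5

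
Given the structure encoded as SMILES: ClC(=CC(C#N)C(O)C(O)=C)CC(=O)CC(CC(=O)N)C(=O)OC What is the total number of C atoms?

15

Count every carbon token in the SMILES (each C, including those in ring-closure positions and inside branches).
Carbon count: 15.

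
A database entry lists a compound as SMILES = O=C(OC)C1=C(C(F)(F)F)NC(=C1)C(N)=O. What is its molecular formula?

C8H7F3N2O3

Walk through each heavy atom and fill implicit hydrogens from standard valence (C 4, N 3, O 2, S 2, halogen 1):
  atom 1: O, bond orders sum to 2 (valence 2) → 0 H
  atom 2: C, bond orders sum to 4 (valence 4) → 0 H
  atom 3: O, bond orders sum to 2 (valence 2) → 0 H
  atom 4: C, bond orders sum to 1 (valence 4) → 3 H
  atom 5: C, bond orders sum to 4 (valence 4) → 0 H
  atom 6: C, bond orders sum to 4 (valence 4) → 0 H
  atom 7: C, bond orders sum to 4 (valence 4) → 0 H
  atom 8: F (halogen, monovalent) → 0 H
  atom 9: F (halogen, monovalent) → 0 H
  atom 10: F (halogen, monovalent) → 0 H
  atom 11: N, bond orders sum to 2 (valence 3) → 1 H
  atom 12: C, bond orders sum to 4 (valence 4) → 0 H
  atom 13: C, bond orders sum to 3 (valence 4) → 1 H
  atom 14: C, bond orders sum to 4 (valence 4) → 0 H
  atom 15: N, bond orders sum to 1 (valence 3) → 2 H
  atom 16: O, bond orders sum to 2 (valence 2) → 0 H
Totals → C:8, H:7, F:3, N:2, O:3.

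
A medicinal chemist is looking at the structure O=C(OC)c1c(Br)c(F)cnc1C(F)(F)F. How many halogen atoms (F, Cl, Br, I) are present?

Halogen atoms appear at heavy-atom positions 7, 9, 14, 15, 16 (1×Br, 4×F).
Other groups present: 1 ester.
Halogen count: 5.

5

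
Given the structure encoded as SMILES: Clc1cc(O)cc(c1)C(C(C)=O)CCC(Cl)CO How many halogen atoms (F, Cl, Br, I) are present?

Halogen atoms appear at heavy-atom positions 1, 16 (2×Cl).
Other groups present: 2 hydroxyl, 1 ketone.
Halogen count: 2.

2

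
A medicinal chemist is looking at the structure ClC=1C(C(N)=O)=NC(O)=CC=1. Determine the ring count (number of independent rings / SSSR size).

In SMILES, each pair of matching ring-closure digits denotes one ring-closing bond; the number of such bonds equals the number of independent rings.
Ring-closure bonds here: 1.

1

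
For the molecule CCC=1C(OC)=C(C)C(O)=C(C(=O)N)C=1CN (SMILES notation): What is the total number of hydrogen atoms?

18

Walk through each heavy atom and fill implicit hydrogens from standard valence (C 4, N 3, O 2, S 2, halogen 1):
  atom 1: C, bond orders sum to 1 (valence 4) → 3 H
  atom 2: C, bond orders sum to 2 (valence 4) → 2 H
  atom 3: C, bond orders sum to 4 (valence 4) → 0 H
  atom 4: C, bond orders sum to 4 (valence 4) → 0 H
  atom 5: O, bond orders sum to 2 (valence 2) → 0 H
  atom 6: C, bond orders sum to 1 (valence 4) → 3 H
  atom 7: C, bond orders sum to 4 (valence 4) → 0 H
  atom 8: C, bond orders sum to 1 (valence 4) → 3 H
  atom 9: C, bond orders sum to 4 (valence 4) → 0 H
  atom 10: O, bond orders sum to 1 (valence 2) → 1 H
  atom 11: C, bond orders sum to 4 (valence 4) → 0 H
  atom 12: C, bond orders sum to 4 (valence 4) → 0 H
  atom 13: O, bond orders sum to 2 (valence 2) → 0 H
  atom 14: N, bond orders sum to 1 (valence 3) → 2 H
  atom 15: C, bond orders sum to 4 (valence 4) → 0 H
  atom 16: C, bond orders sum to 2 (valence 4) → 2 H
  atom 17: N, bond orders sum to 1 (valence 3) → 2 H
Total hydrogens: 18.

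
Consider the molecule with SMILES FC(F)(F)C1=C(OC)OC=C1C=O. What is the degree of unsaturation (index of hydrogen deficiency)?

4

Molecular formula: C7H5F3O3.
DoU = (2C + 2 + N − H − X) / 2, where X is the halogen count and O/S are ignored.
    = (2·7 + 2 + 0 − 5 − 3) / 2 = 8 / 2 = 4.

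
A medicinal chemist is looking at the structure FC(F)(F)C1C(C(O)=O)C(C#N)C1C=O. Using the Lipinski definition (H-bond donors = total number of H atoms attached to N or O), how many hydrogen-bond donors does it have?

1

Donors: find every N or O and count the H atoms it carries.
  atom 8 (O): bond orders sum to 1 → 1 H
  atom 9 (O): bond orders sum to 2 → 0 H
  atom 12 (N): bond orders sum to 3 → 0 H
  atom 15 (O): bond orders sum to 2 → 0 H
Lipinski HBD = 1.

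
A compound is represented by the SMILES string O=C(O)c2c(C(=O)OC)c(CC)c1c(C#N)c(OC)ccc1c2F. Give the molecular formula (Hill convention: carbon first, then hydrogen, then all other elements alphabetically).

Walk through each heavy atom and fill implicit hydrogens from standard valence (C 4, N 3, O 2, S 2, halogen 1); for lowercase aromatic atoms, an aromatic c carries 1 H when it has two neighbours and 0 H with three, and aromatic n carries 0 H:
  atom 1: O, bond orders sum to 2 (valence 2) → 0 H
  atom 2: C, bond orders sum to 4 (valence 4) → 0 H
  atom 3: O, bond orders sum to 1 (valence 2) → 1 H
  atom 4: aromatic c, 3 neighbours → 0 H
  atom 5: aromatic c, 3 neighbours → 0 H
  atom 6: C, bond orders sum to 4 (valence 4) → 0 H
  atom 7: O, bond orders sum to 2 (valence 2) → 0 H
  atom 8: O, bond orders sum to 2 (valence 2) → 0 H
  atom 9: C, bond orders sum to 1 (valence 4) → 3 H
  atom 10: aromatic c, 3 neighbours → 0 H
  atom 11: C, bond orders sum to 2 (valence 4) → 2 H
  atom 12: C, bond orders sum to 1 (valence 4) → 3 H
  atom 13: aromatic c, 3 neighbours → 0 H
  atom 14: aromatic c, 3 neighbours → 0 H
  atom 15: C, bond orders sum to 4 (valence 4) → 0 H
  atom 16: N, bond orders sum to 3 (valence 3) → 0 H
  atom 17: aromatic c, 3 neighbours → 0 H
  atom 18: O, bond orders sum to 2 (valence 2) → 0 H
  atom 19: C, bond orders sum to 1 (valence 4) → 3 H
  atom 20: aromatic c, 2 neighbours → 1 H
  atom 21: aromatic c, 2 neighbours → 1 H
  atom 22: aromatic c, 3 neighbours → 0 H
  atom 23: aromatic c, 3 neighbours → 0 H
  atom 24: F (halogen, monovalent) → 0 H
Totals → C:17, H:14, F:1, N:1, O:5.

C17H14FNO5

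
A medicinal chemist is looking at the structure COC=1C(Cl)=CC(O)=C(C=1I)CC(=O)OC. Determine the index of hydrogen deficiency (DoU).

Degree of unsaturation = (number of rings) + (number of π bonds).
Ring closures in the SMILES: 1.
π bonds: 4 double bonds (each 1 DoU) → 4 DoU from unsaturation.
Total DoU = 1 + 4 = 5.

5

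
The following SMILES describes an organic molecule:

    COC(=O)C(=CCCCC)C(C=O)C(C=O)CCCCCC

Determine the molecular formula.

C18H30O4

Walk through each heavy atom and fill implicit hydrogens from standard valence (C 4, N 3, O 2, S 2, halogen 1):
  atom 1: C, bond orders sum to 1 (valence 4) → 3 H
  atom 2: O, bond orders sum to 2 (valence 2) → 0 H
  atom 3: C, bond orders sum to 4 (valence 4) → 0 H
  atom 4: O, bond orders sum to 2 (valence 2) → 0 H
  atom 5: C, bond orders sum to 4 (valence 4) → 0 H
  atom 6: C, bond orders sum to 3 (valence 4) → 1 H
  atom 7: C, bond orders sum to 2 (valence 4) → 2 H
  atom 8: C, bond orders sum to 2 (valence 4) → 2 H
  atom 9: C, bond orders sum to 2 (valence 4) → 2 H
  atom 10: C, bond orders sum to 1 (valence 4) → 3 H
  atom 11: C, bond orders sum to 3 (valence 4) → 1 H
  atom 12: C, bond orders sum to 3 (valence 4) → 1 H
  atom 13: O, bond orders sum to 2 (valence 2) → 0 H
  atom 14: C, bond orders sum to 3 (valence 4) → 1 H
  atom 15: C, bond orders sum to 3 (valence 4) → 1 H
  atom 16: O, bond orders sum to 2 (valence 2) → 0 H
  atom 17: C, bond orders sum to 2 (valence 4) → 2 H
  atom 18: C, bond orders sum to 2 (valence 4) → 2 H
  atom 19: C, bond orders sum to 2 (valence 4) → 2 H
  atom 20: C, bond orders sum to 2 (valence 4) → 2 H
  atom 21: C, bond orders sum to 2 (valence 4) → 2 H
  atom 22: C, bond orders sum to 1 (valence 4) → 3 H
Totals → C:18, H:30, O:4.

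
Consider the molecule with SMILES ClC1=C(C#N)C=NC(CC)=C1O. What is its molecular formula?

C8H7ClN2O

Walk through each heavy atom and fill implicit hydrogens from standard valence (C 4, N 3, O 2, S 2, halogen 1):
  atom 1: Cl (halogen, monovalent) → 0 H
  atom 2: C, bond orders sum to 4 (valence 4) → 0 H
  atom 3: C, bond orders sum to 4 (valence 4) → 0 H
  atom 4: C, bond orders sum to 4 (valence 4) → 0 H
  atom 5: N, bond orders sum to 3 (valence 3) → 0 H
  atom 6: C, bond orders sum to 3 (valence 4) → 1 H
  atom 7: N, bond orders sum to 3 (valence 3) → 0 H
  atom 8: C, bond orders sum to 4 (valence 4) → 0 H
  atom 9: C, bond orders sum to 2 (valence 4) → 2 H
  atom 10: C, bond orders sum to 1 (valence 4) → 3 H
  atom 11: C, bond orders sum to 4 (valence 4) → 0 H
  atom 12: O, bond orders sum to 1 (valence 2) → 1 H
Totals → C:8, H:7, Cl:1, N:2, O:1.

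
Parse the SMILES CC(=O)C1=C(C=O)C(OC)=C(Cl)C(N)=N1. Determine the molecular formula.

Walk through each heavy atom and fill implicit hydrogens from standard valence (C 4, N 3, O 2, S 2, halogen 1):
  atom 1: C, bond orders sum to 1 (valence 4) → 3 H
  atom 2: C, bond orders sum to 4 (valence 4) → 0 H
  atom 3: O, bond orders sum to 2 (valence 2) → 0 H
  atom 4: C, bond orders sum to 4 (valence 4) → 0 H
  atom 5: C, bond orders sum to 4 (valence 4) → 0 H
  atom 6: C, bond orders sum to 3 (valence 4) → 1 H
  atom 7: O, bond orders sum to 2 (valence 2) → 0 H
  atom 8: C, bond orders sum to 4 (valence 4) → 0 H
  atom 9: O, bond orders sum to 2 (valence 2) → 0 H
  atom 10: C, bond orders sum to 1 (valence 4) → 3 H
  atom 11: C, bond orders sum to 4 (valence 4) → 0 H
  atom 12: Cl (halogen, monovalent) → 0 H
  atom 13: C, bond orders sum to 4 (valence 4) → 0 H
  atom 14: N, bond orders sum to 1 (valence 3) → 2 H
  atom 15: N, bond orders sum to 3 (valence 3) → 0 H
Totals → C:9, H:9, Cl:1, N:2, O:3.
In Hill order: C9H9ClN2O3.

C9H9ClN2O3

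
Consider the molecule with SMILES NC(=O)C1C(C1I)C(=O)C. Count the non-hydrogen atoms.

Every atom symbol written in the SMILES (organic subset) is one heavy atom; implicit H are not written.
Heavy atoms by element → C:6, I:1, N:1, O:2.
Total: 10.

10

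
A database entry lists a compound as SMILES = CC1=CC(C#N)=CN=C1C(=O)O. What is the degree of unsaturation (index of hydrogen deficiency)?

7

Degree of unsaturation = (number of rings) + (number of π bonds).
Ring closures in the SMILES: 1.
π bonds: 4 double bonds (each 1 DoU), 1 triple bond (each 2 DoU) → 6 DoU from unsaturation.
Total DoU = 1 + 6 = 7.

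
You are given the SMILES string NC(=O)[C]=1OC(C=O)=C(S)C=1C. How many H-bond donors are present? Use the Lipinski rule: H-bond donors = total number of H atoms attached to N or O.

2

Donors: find every N or O and count the H atoms it carries.
  atom 1 (N): bond orders sum to 1 → 2 H
  atom 3 (O): bond orders sum to 2 → 0 H
  atom 5 (O): bond orders sum to 2 → 0 H
  atom 8 (O): bond orders sum to 2 → 0 H
Lipinski HBD = 2.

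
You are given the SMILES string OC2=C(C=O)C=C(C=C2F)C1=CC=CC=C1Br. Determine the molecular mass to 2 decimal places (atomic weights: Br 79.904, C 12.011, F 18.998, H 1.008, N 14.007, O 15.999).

295.11 g/mol

First, the molecular formula is C13H8BrFO2 (counting implicit H from valence).
  Br: 1 × 79.904 = 79.904
  C: 13 × 12.011 = 156.143
  F: 1 × 18.998 = 18.998
  H: 8 × 1.008 = 8.064
  O: 2 × 15.999 = 31.998
Sum: 1×79.904 + 13×12.011 + 1×18.998 + 8×1.008 + 2×15.999 = 295.107 → 295.11 g/mol.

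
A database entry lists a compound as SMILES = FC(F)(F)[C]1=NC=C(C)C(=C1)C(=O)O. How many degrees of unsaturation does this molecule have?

5

Degree of unsaturation = (number of rings) + (number of π bonds).
Ring closures in the SMILES: 1.
π bonds: 4 double bonds (each 1 DoU) → 4 DoU from unsaturation.
Total DoU = 1 + 4 = 5.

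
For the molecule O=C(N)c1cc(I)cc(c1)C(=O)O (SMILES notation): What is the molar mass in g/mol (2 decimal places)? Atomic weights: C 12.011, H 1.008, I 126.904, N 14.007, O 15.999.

291.04 g/mol

First, the molecular formula is C8H6INO3 (counting implicit H from valence).
  C: 8 × 12.011 = 96.088
  H: 6 × 1.008 = 6.048
  I: 1 × 126.904 = 126.904
  N: 1 × 14.007 = 14.007
  O: 3 × 15.999 = 47.997
Sum: 8×12.011 + 6×1.008 + 1×126.904 + 1×14.007 + 3×15.999 = 291.044 → 291.04 g/mol.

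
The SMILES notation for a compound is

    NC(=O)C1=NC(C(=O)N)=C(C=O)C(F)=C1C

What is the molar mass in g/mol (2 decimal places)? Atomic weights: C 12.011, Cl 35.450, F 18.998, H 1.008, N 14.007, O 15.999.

First, the molecular formula is C9H8FN3O3 (counting implicit H from valence).
  C: 9 × 12.011 = 108.099
  F: 1 × 18.998 = 18.998
  H: 8 × 1.008 = 8.064
  N: 3 × 14.007 = 42.021
  O: 3 × 15.999 = 47.997
Sum: 9×12.011 + 1×18.998 + 8×1.008 + 3×14.007 + 3×15.999 = 225.179 → 225.18 g/mol.

225.18 g/mol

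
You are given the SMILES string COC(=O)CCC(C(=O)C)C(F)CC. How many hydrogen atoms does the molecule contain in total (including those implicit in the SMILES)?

Walk through each heavy atom and fill implicit hydrogens from standard valence (C 4, N 3, O 2, S 2, halogen 1):
  atom 1: C, bond orders sum to 1 (valence 4) → 3 H
  atom 2: O, bond orders sum to 2 (valence 2) → 0 H
  atom 3: C, bond orders sum to 4 (valence 4) → 0 H
  atom 4: O, bond orders sum to 2 (valence 2) → 0 H
  atom 5: C, bond orders sum to 2 (valence 4) → 2 H
  atom 6: C, bond orders sum to 2 (valence 4) → 2 H
  atom 7: C, bond orders sum to 3 (valence 4) → 1 H
  atom 8: C, bond orders sum to 4 (valence 4) → 0 H
  atom 9: O, bond orders sum to 2 (valence 2) → 0 H
  atom 10: C, bond orders sum to 1 (valence 4) → 3 H
  atom 11: C, bond orders sum to 3 (valence 4) → 1 H
  atom 12: F (halogen, monovalent) → 0 H
  atom 13: C, bond orders sum to 2 (valence 4) → 2 H
  atom 14: C, bond orders sum to 1 (valence 4) → 3 H
Total hydrogens: 17.

17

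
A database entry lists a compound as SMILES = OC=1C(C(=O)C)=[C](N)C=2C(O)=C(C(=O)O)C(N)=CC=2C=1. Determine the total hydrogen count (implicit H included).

12

Walk through each heavy atom and fill implicit hydrogens from standard valence (C 4, N 3, O 2, S 2, halogen 1):
  atom 1: O, bond orders sum to 1 (valence 2) → 1 H
  atom 2: C, bond orders sum to 4 (valence 4) → 0 H
  atom 3: C, bond orders sum to 4 (valence 4) → 0 H
  atom 4: C, bond orders sum to 4 (valence 4) → 0 H
  atom 5: O, bond orders sum to 2 (valence 2) → 0 H
  atom 6: C, bond orders sum to 1 (valence 4) → 3 H
  atom 7: C with explicit H count 0
  atom 8: N, bond orders sum to 1 (valence 3) → 2 H
  atom 9: C, bond orders sum to 4 (valence 4) → 0 H
  atom 10: C, bond orders sum to 4 (valence 4) → 0 H
  atom 11: O, bond orders sum to 1 (valence 2) → 1 H
  atom 12: C, bond orders sum to 4 (valence 4) → 0 H
  atom 13: C, bond orders sum to 4 (valence 4) → 0 H
  atom 14: O, bond orders sum to 2 (valence 2) → 0 H
  atom 15: O, bond orders sum to 1 (valence 2) → 1 H
  atom 16: C, bond orders sum to 4 (valence 4) → 0 H
  atom 17: N, bond orders sum to 1 (valence 3) → 2 H
  atom 18: C, bond orders sum to 3 (valence 4) → 1 H
  atom 19: C, bond orders sum to 4 (valence 4) → 0 H
  atom 20: C, bond orders sum to 3 (valence 4) → 1 H
Total hydrogens: 12.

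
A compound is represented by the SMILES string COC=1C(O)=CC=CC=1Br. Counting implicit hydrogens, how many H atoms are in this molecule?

Walk through each heavy atom and fill implicit hydrogens from standard valence (C 4, N 3, O 2, S 2, halogen 1):
  atom 1: C, bond orders sum to 1 (valence 4) → 3 H
  atom 2: O, bond orders sum to 2 (valence 2) → 0 H
  atom 3: C, bond orders sum to 4 (valence 4) → 0 H
  atom 4: C, bond orders sum to 4 (valence 4) → 0 H
  atom 5: O, bond orders sum to 1 (valence 2) → 1 H
  atom 6: C, bond orders sum to 3 (valence 4) → 1 H
  atom 7: C, bond orders sum to 3 (valence 4) → 1 H
  atom 8: C, bond orders sum to 3 (valence 4) → 1 H
  atom 9: C, bond orders sum to 4 (valence 4) → 0 H
  atom 10: Br (halogen, monovalent) → 0 H
Total hydrogens: 7.

7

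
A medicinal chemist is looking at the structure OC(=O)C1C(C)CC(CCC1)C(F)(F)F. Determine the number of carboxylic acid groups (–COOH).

The carboxylic acid motif appears at heavy-atom position 2 in the SMILES.
Carboxylic acid count: 1.

1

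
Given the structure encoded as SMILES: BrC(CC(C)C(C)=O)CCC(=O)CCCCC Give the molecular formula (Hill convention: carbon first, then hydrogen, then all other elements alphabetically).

Walk through each heavy atom and fill implicit hydrogens from standard valence (C 4, N 3, O 2, S 2, halogen 1):
  atom 1: Br (halogen, monovalent) → 0 H
  atom 2: C, bond orders sum to 3 (valence 4) → 1 H
  atom 3: C, bond orders sum to 2 (valence 4) → 2 H
  atom 4: C, bond orders sum to 3 (valence 4) → 1 H
  atom 5: C, bond orders sum to 1 (valence 4) → 3 H
  atom 6: C, bond orders sum to 4 (valence 4) → 0 H
  atom 7: C, bond orders sum to 1 (valence 4) → 3 H
  atom 8: O, bond orders sum to 2 (valence 2) → 0 H
  atom 9: C, bond orders sum to 2 (valence 4) → 2 H
  atom 10: C, bond orders sum to 2 (valence 4) → 2 H
  atom 11: C, bond orders sum to 4 (valence 4) → 0 H
  atom 12: O, bond orders sum to 2 (valence 2) → 0 H
  atom 13: C, bond orders sum to 2 (valence 4) → 2 H
  atom 14: C, bond orders sum to 2 (valence 4) → 2 H
  atom 15: C, bond orders sum to 2 (valence 4) → 2 H
  atom 16: C, bond orders sum to 2 (valence 4) → 2 H
  atom 17: C, bond orders sum to 1 (valence 4) → 3 H
Totals → C:14, H:25, Br:1, O:2.
In Hill order: C14H25BrO2.

C14H25BrO2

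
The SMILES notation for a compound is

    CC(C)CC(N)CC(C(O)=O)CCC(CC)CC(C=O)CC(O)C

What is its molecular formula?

Walk through each heavy atom and fill implicit hydrogens from standard valence (C 4, N 3, O 2, S 2, halogen 1):
  atom 1: C, bond orders sum to 1 (valence 4) → 3 H
  atom 2: C, bond orders sum to 3 (valence 4) → 1 H
  atom 3: C, bond orders sum to 1 (valence 4) → 3 H
  atom 4: C, bond orders sum to 2 (valence 4) → 2 H
  atom 5: C, bond orders sum to 3 (valence 4) → 1 H
  atom 6: N, bond orders sum to 1 (valence 3) → 2 H
  atom 7: C, bond orders sum to 2 (valence 4) → 2 H
  atom 8: C, bond orders sum to 3 (valence 4) → 1 H
  atom 9: C, bond orders sum to 4 (valence 4) → 0 H
  atom 10: O, bond orders sum to 1 (valence 2) → 1 H
  atom 11: O, bond orders sum to 2 (valence 2) → 0 H
  atom 12: C, bond orders sum to 2 (valence 4) → 2 H
  atom 13: C, bond orders sum to 2 (valence 4) → 2 H
  atom 14: C, bond orders sum to 3 (valence 4) → 1 H
  atom 15: C, bond orders sum to 2 (valence 4) → 2 H
  atom 16: C, bond orders sum to 1 (valence 4) → 3 H
  atom 17: C, bond orders sum to 2 (valence 4) → 2 H
  atom 18: C, bond orders sum to 3 (valence 4) → 1 H
  atom 19: C, bond orders sum to 3 (valence 4) → 1 H
  atom 20: O, bond orders sum to 2 (valence 2) → 0 H
  atom 21: C, bond orders sum to 2 (valence 4) → 2 H
  atom 22: C, bond orders sum to 3 (valence 4) → 1 H
  atom 23: O, bond orders sum to 1 (valence 2) → 1 H
  atom 24: C, bond orders sum to 1 (valence 4) → 3 H
Totals → C:19, H:37, N:1, O:4.
In Hill order: C19H37NO4.

C19H37NO4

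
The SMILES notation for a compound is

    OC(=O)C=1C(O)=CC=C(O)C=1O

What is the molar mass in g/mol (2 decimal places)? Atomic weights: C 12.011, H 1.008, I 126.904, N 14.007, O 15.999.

170.12 g/mol

First, the molecular formula is C7H6O5 (counting implicit H from valence).
  C: 7 × 12.011 = 84.077
  H: 6 × 1.008 = 6.048
  O: 5 × 15.999 = 79.995
Sum: 7×12.011 + 6×1.008 + 5×15.999 = 170.120 → 170.12 g/mol.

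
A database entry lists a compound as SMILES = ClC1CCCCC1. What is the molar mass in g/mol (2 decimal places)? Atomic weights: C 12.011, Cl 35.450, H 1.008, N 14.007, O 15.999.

118.60 g/mol

First, the molecular formula is C6H11Cl (counting implicit H from valence).
  C: 6 × 12.011 = 72.066
  Cl: 1 × 35.450 = 35.450
  H: 11 × 1.008 = 11.088
Sum: 6×12.011 + 1×35.450 + 11×1.008 = 118.604 → 118.60 g/mol.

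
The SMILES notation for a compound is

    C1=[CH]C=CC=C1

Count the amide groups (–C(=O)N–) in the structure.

0

Scan the SMILES for the amide motif — none present.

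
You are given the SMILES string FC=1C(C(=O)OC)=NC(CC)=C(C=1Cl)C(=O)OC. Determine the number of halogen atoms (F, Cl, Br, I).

Halogen atoms appear at heavy-atom positions 1, 14 (1×Cl, 1×F).
Other groups present: 2 ester.
Halogen count: 2.

2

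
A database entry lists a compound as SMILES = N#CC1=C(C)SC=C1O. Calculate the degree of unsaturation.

Molecular formula: C6H5NOS.
DoU = (2C + 2 + N − H − X) / 2, where X is the halogen count and O/S are ignored.
    = (2·6 + 2 + 1 − 5 − 0) / 2 = 10 / 2 = 5.

5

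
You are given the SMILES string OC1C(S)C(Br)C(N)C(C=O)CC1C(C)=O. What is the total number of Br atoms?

Scan the SMILES for Br atoms (remember two-letter symbols like Cl and Br are single atoms).
Bromine count: 1.

1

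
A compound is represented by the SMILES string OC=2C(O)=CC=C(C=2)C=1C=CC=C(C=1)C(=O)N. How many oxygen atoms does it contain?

3

Scan the SMILES for O atoms (remember two-letter symbols like Cl and Br are single atoms).
Oxygen count: 3.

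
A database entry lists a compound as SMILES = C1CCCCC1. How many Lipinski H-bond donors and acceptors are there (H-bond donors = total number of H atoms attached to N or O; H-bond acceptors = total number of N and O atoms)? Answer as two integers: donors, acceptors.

0, 0

Donors: find every N or O and count the H atoms it carries.
  (no N or O atoms present)
Lipinski HBD = 0.
Acceptors: N atoms = 0, O atoms = 0 → HBA = 0.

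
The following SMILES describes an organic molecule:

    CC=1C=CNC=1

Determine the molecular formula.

C5H7N

Walk through each heavy atom and fill implicit hydrogens from standard valence (C 4, N 3, O 2, S 2, halogen 1):
  atom 1: C, bond orders sum to 1 (valence 4) → 3 H
  atom 2: C, bond orders sum to 4 (valence 4) → 0 H
  atom 3: C, bond orders sum to 3 (valence 4) → 1 H
  atom 4: C, bond orders sum to 3 (valence 4) → 1 H
  atom 5: N, bond orders sum to 2 (valence 3) → 1 H
  atom 6: C, bond orders sum to 3 (valence 4) → 1 H
Totals → C:5, H:7, N:1.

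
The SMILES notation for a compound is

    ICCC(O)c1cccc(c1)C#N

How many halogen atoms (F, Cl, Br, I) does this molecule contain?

Halogen atoms appear at heavy-atom position 1 (1×I).
Other groups present: 1 hydroxyl, 1 nitrile.
Halogen count: 1.

1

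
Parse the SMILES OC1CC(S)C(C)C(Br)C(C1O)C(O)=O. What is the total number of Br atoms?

1

Scan the SMILES for Br atoms (remember two-letter symbols like Cl and Br are single atoms).
Bromine count: 1.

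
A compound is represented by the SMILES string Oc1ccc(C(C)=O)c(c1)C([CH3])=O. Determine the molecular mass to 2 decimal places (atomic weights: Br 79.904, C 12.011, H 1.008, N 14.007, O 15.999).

178.19 g/mol

First, the molecular formula is C10H10O3 (counting implicit H from valence).
  C: 10 × 12.011 = 120.110
  H: 10 × 1.008 = 10.080
  O: 3 × 15.999 = 47.997
Sum: 10×12.011 + 10×1.008 + 3×15.999 = 178.187 → 178.19 g/mol.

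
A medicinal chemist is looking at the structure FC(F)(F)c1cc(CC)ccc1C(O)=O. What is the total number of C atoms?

Count every carbon token in the SMILES (each C, including those in ring-closure positions and inside branches).
Carbon count: 10.

10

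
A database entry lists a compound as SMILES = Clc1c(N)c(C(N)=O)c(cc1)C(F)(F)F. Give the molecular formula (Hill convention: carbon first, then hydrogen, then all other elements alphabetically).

Walk through each heavy atom and fill implicit hydrogens from standard valence (C 4, N 3, O 2, S 2, halogen 1); for lowercase aromatic atoms, an aromatic c carries 1 H when it has two neighbours and 0 H with three, and aromatic n carries 0 H:
  atom 1: Cl (halogen, monovalent) → 0 H
  atom 2: aromatic c, 3 neighbours → 0 H
  atom 3: aromatic c, 3 neighbours → 0 H
  atom 4: N, bond orders sum to 1 (valence 3) → 2 H
  atom 5: aromatic c, 3 neighbours → 0 H
  atom 6: C, bond orders sum to 4 (valence 4) → 0 H
  atom 7: N, bond orders sum to 1 (valence 3) → 2 H
  atom 8: O, bond orders sum to 2 (valence 2) → 0 H
  atom 9: aromatic c, 3 neighbours → 0 H
  atom 10: aromatic c, 2 neighbours → 1 H
  atom 11: aromatic c, 2 neighbours → 1 H
  atom 12: C, bond orders sum to 4 (valence 4) → 0 H
  atom 13: F (halogen, monovalent) → 0 H
  atom 14: F (halogen, monovalent) → 0 H
  atom 15: F (halogen, monovalent) → 0 H
Totals → C:8, H:6, Cl:1, F:3, N:2, O:1.
In Hill order: C8H6ClF3N2O.

C8H6ClF3N2O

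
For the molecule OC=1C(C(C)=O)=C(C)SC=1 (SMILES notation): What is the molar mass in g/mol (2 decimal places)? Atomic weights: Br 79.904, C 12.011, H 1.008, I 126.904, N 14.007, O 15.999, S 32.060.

First, the molecular formula is C7H8O2S (counting implicit H from valence).
  C: 7 × 12.011 = 84.077
  H: 8 × 1.008 = 8.064
  O: 2 × 15.999 = 31.998
  S: 1 × 32.060 = 32.060
Sum: 7×12.011 + 8×1.008 + 2×15.999 + 1×32.060 = 156.199 → 156.20 g/mol.

156.20 g/mol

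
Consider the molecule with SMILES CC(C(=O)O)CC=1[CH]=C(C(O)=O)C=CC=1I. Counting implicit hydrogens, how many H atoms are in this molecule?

Walk through each heavy atom and fill implicit hydrogens from standard valence (C 4, N 3, O 2, S 2, halogen 1):
  atom 1: C, bond orders sum to 1 (valence 4) → 3 H
  atom 2: C, bond orders sum to 3 (valence 4) → 1 H
  atom 3: C, bond orders sum to 4 (valence 4) → 0 H
  atom 4: O, bond orders sum to 2 (valence 2) → 0 H
  atom 5: O, bond orders sum to 1 (valence 2) → 1 H
  atom 6: C, bond orders sum to 2 (valence 4) → 2 H
  atom 7: C, bond orders sum to 4 (valence 4) → 0 H
  atom 8: C with explicit H count 1
  atom 9: C, bond orders sum to 4 (valence 4) → 0 H
  atom 10: C, bond orders sum to 4 (valence 4) → 0 H
  atom 11: O, bond orders sum to 1 (valence 2) → 1 H
  atom 12: O, bond orders sum to 2 (valence 2) → 0 H
  atom 13: C, bond orders sum to 3 (valence 4) → 1 H
  atom 14: C, bond orders sum to 3 (valence 4) → 1 H
  atom 15: C, bond orders sum to 4 (valence 4) → 0 H
  atom 16: I (halogen, monovalent) → 0 H
Total hydrogens: 11.

11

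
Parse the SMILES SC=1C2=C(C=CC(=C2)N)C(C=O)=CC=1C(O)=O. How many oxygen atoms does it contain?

Scan the SMILES for O atoms (remember two-letter symbols like Cl and Br are single atoms).
Oxygen count: 3.

3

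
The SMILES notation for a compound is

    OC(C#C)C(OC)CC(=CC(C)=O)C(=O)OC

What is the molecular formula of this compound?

C12H16O5

Walk through each heavy atom and fill implicit hydrogens from standard valence (C 4, N 3, O 2, S 2, halogen 1):
  atom 1: O, bond orders sum to 1 (valence 2) → 1 H
  atom 2: C, bond orders sum to 3 (valence 4) → 1 H
  atom 3: C, bond orders sum to 4 (valence 4) → 0 H
  atom 4: C, bond orders sum to 3 (valence 4) → 1 H
  atom 5: C, bond orders sum to 3 (valence 4) → 1 H
  atom 6: O, bond orders sum to 2 (valence 2) → 0 H
  atom 7: C, bond orders sum to 1 (valence 4) → 3 H
  atom 8: C, bond orders sum to 2 (valence 4) → 2 H
  atom 9: C, bond orders sum to 4 (valence 4) → 0 H
  atom 10: C, bond orders sum to 3 (valence 4) → 1 H
  atom 11: C, bond orders sum to 4 (valence 4) → 0 H
  atom 12: C, bond orders sum to 1 (valence 4) → 3 H
  atom 13: O, bond orders sum to 2 (valence 2) → 0 H
  atom 14: C, bond orders sum to 4 (valence 4) → 0 H
  atom 15: O, bond orders sum to 2 (valence 2) → 0 H
  atom 16: O, bond orders sum to 2 (valence 2) → 0 H
  atom 17: C, bond orders sum to 1 (valence 4) → 3 H
Totals → C:12, H:16, O:5.
In Hill order: C12H16O5.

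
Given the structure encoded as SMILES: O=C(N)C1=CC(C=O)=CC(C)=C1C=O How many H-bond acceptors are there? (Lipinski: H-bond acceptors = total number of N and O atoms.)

4

N atoms: 1; O atoms: 3.
Lipinski HBA = 1 + 3 = 4.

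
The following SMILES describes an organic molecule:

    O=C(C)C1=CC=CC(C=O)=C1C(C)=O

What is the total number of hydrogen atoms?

10

Walk through each heavy atom and fill implicit hydrogens from standard valence (C 4, N 3, O 2, S 2, halogen 1):
  atom 1: O, bond orders sum to 2 (valence 2) → 0 H
  atom 2: C, bond orders sum to 4 (valence 4) → 0 H
  atom 3: C, bond orders sum to 1 (valence 4) → 3 H
  atom 4: C, bond orders sum to 4 (valence 4) → 0 H
  atom 5: C, bond orders sum to 3 (valence 4) → 1 H
  atom 6: C, bond orders sum to 3 (valence 4) → 1 H
  atom 7: C, bond orders sum to 3 (valence 4) → 1 H
  atom 8: C, bond orders sum to 4 (valence 4) → 0 H
  atom 9: C, bond orders sum to 3 (valence 4) → 1 H
  atom 10: O, bond orders sum to 2 (valence 2) → 0 H
  atom 11: C, bond orders sum to 4 (valence 4) → 0 H
  atom 12: C, bond orders sum to 4 (valence 4) → 0 H
  atom 13: C, bond orders sum to 1 (valence 4) → 3 H
  atom 14: O, bond orders sum to 2 (valence 2) → 0 H
Total hydrogens: 10.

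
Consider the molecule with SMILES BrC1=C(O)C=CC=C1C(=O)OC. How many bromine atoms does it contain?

1

Scan the SMILES for Br atoms (remember two-letter symbols like Cl and Br are single atoms).
Bromine count: 1.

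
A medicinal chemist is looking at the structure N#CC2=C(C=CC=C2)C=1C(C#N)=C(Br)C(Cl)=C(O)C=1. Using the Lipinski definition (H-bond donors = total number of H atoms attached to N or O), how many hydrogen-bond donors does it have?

Donors: find every N or O and count the H atoms it carries.
  atom 1 (N): bond orders sum to 3 → 0 H
  atom 12 (N): bond orders sum to 3 → 0 H
  atom 18 (O): bond orders sum to 1 → 1 H
Lipinski HBD = 1.

1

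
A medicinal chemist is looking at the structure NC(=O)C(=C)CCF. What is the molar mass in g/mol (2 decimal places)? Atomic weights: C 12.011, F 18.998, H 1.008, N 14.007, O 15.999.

117.12 g/mol

First, the molecular formula is C5H8FNO (counting implicit H from valence).
  C: 5 × 12.011 = 60.055
  F: 1 × 18.998 = 18.998
  H: 8 × 1.008 = 8.064
  N: 1 × 14.007 = 14.007
  O: 1 × 15.999 = 15.999
Sum: 5×12.011 + 1×18.998 + 8×1.008 + 1×14.007 + 1×15.999 = 117.123 → 117.12 g/mol.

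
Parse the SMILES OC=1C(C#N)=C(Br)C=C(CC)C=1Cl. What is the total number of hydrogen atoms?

Walk through each heavy atom and fill implicit hydrogens from standard valence (C 4, N 3, O 2, S 2, halogen 1):
  atom 1: O, bond orders sum to 1 (valence 2) → 1 H
  atom 2: C, bond orders sum to 4 (valence 4) → 0 H
  atom 3: C, bond orders sum to 4 (valence 4) → 0 H
  atom 4: C, bond orders sum to 4 (valence 4) → 0 H
  atom 5: N, bond orders sum to 3 (valence 3) → 0 H
  atom 6: C, bond orders sum to 4 (valence 4) → 0 H
  atom 7: Br (halogen, monovalent) → 0 H
  atom 8: C, bond orders sum to 3 (valence 4) → 1 H
  atom 9: C, bond orders sum to 4 (valence 4) → 0 H
  atom 10: C, bond orders sum to 2 (valence 4) → 2 H
  atom 11: C, bond orders sum to 1 (valence 4) → 3 H
  atom 12: C, bond orders sum to 4 (valence 4) → 0 H
  atom 13: Cl (halogen, monovalent) → 0 H
Total hydrogens: 7.

7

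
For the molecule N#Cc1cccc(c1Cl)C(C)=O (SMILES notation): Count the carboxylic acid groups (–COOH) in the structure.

0

Scan the SMILES for the carboxylic acid motif — none present.
Groups that are present: 1 ketone, 1 nitrile.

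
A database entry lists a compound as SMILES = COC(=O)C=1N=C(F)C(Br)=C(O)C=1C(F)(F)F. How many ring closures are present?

1

In SMILES, each pair of matching ring-closure digits denotes one ring-closing bond; the number of such bonds equals the number of independent rings.
Ring-closure bonds here: 1.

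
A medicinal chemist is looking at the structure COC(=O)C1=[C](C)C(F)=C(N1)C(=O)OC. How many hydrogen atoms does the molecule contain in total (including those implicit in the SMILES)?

Walk through each heavy atom and fill implicit hydrogens from standard valence (C 4, N 3, O 2, S 2, halogen 1):
  atom 1: C, bond orders sum to 1 (valence 4) → 3 H
  atom 2: O, bond orders sum to 2 (valence 2) → 0 H
  atom 3: C, bond orders sum to 4 (valence 4) → 0 H
  atom 4: O, bond orders sum to 2 (valence 2) → 0 H
  atom 5: C, bond orders sum to 4 (valence 4) → 0 H
  atom 6: C with explicit H count 0
  atom 7: C, bond orders sum to 1 (valence 4) → 3 H
  atom 8: C, bond orders sum to 4 (valence 4) → 0 H
  atom 9: F (halogen, monovalent) → 0 H
  atom 10: C, bond orders sum to 4 (valence 4) → 0 H
  atom 11: N, bond orders sum to 2 (valence 3) → 1 H
  atom 12: C, bond orders sum to 4 (valence 4) → 0 H
  atom 13: O, bond orders sum to 2 (valence 2) → 0 H
  atom 14: O, bond orders sum to 2 (valence 2) → 0 H
  atom 15: C, bond orders sum to 1 (valence 4) → 3 H
Total hydrogens: 10.

10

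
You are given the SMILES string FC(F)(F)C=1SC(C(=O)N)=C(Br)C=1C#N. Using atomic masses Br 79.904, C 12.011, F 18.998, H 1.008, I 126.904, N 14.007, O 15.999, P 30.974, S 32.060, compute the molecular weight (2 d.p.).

First, the molecular formula is C7H2BrF3N2OS (counting implicit H from valence).
  Br: 1 × 79.904 = 79.904
  C: 7 × 12.011 = 84.077
  F: 3 × 18.998 = 56.994
  H: 2 × 1.008 = 2.016
  N: 2 × 14.007 = 28.014
  O: 1 × 15.999 = 15.999
  S: 1 × 32.060 = 32.060
Sum: 1×79.904 + 7×12.011 + 3×18.998 + 2×1.008 + 2×14.007 + 1×15.999 + 1×32.060 = 299.064 → 299.06 g/mol.

299.06 g/mol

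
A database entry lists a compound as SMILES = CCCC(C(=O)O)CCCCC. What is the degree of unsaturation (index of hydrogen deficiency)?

1

Degree of unsaturation = (number of rings) + (number of π bonds).
Ring closures in the SMILES: 0.
π bonds: 1 double bond (each 1 DoU) → 1 DoU from unsaturation.
Total DoU = 0 + 1 = 1.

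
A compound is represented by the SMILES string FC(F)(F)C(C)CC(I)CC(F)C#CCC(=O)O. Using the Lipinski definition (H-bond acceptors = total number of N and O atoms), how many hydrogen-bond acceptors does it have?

2

N atoms: 0; O atoms: 2.
Lipinski HBA = 0 + 2 = 2.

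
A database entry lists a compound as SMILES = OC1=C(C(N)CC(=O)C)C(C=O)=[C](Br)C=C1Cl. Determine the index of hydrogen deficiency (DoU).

6

Molecular formula: C11H11BrClNO3.
DoU = (2C + 2 + N − H − X) / 2, where X is the halogen count and O/S are ignored.
    = (2·11 + 2 + 1 − 11 − 2) / 2 = 12 / 2 = 6.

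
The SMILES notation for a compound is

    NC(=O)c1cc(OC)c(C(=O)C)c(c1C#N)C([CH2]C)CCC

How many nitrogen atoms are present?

2

Scan the SMILES for N atoms (remember two-letter symbols like Cl and Br are single atoms).
Nitrogen count: 2.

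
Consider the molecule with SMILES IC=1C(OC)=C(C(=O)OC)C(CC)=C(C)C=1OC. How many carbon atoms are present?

Count every carbon token in the SMILES (each C, including those in ring-closure positions and inside branches).
Carbon count: 13.

13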